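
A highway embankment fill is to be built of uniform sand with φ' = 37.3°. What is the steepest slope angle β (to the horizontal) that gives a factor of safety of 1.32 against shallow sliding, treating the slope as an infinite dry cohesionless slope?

For an infinite dry cohesionless slope FS = tanφ'/tanβ, so tanβ = tanφ' / FS.
tanβ = tan37.3° / 1.32 = 0.7618 / 1.32 = 0.5771
β = arctan(0.5771) = 29.99°

β = 30.0°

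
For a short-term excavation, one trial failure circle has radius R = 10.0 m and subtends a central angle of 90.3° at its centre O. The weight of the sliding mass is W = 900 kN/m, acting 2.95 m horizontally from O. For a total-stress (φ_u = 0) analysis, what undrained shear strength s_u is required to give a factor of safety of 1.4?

s_u = 23.6 kPa

FS = s_u·L_a·R / (W·d), so s_u = FS·W·d / (L_a·R).
Arc length L_a = R·θ = 10.0·(90.3°·π/180) = 10.0·1.5760 = 15.76 m
s_u = 1.4·900·2.95 / (15.76·10.0) = 3717.0 / 157.60 = 23.58 kPa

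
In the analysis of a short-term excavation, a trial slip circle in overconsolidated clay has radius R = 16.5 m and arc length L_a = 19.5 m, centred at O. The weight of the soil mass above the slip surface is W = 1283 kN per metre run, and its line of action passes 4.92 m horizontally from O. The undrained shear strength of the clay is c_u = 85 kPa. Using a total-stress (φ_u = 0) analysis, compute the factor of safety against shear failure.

FS = 4.33

Taking moments about the centre O, the resisting moment is provided by the undrained shear strength acting along the arc:
M_R = c_u·L_a·R = 85·19.50·16.5 = 27348.8 kN·m/m
M_D = W·d = 1283·4.92 = 6312.4 kN·m/m
FS = M_R / M_D = 27348.8 / 6312.4 = 4.333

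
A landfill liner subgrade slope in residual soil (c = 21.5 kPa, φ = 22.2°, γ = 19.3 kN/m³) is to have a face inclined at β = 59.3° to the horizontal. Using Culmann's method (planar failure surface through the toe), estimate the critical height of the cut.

Culmann's analysis gives the critical failure plane at α_cr = (β + φ)/2 = (59.3 + 22.2)/2 = 40.8°, and the critical height
H_c = (4c/γ) · sinβ cosφ / [1 − cos(β − φ)]
    = (4·21.5/19.3) · sin59.3°·cos22.2° / [1 − cos(37.1°)]
    = 4.456 · 0.8599·0.9259 / [1 − 0.7976]
    = 4.456 · 0.7961 / 0.2024
    = 17.53 m

H_c = 17.53 m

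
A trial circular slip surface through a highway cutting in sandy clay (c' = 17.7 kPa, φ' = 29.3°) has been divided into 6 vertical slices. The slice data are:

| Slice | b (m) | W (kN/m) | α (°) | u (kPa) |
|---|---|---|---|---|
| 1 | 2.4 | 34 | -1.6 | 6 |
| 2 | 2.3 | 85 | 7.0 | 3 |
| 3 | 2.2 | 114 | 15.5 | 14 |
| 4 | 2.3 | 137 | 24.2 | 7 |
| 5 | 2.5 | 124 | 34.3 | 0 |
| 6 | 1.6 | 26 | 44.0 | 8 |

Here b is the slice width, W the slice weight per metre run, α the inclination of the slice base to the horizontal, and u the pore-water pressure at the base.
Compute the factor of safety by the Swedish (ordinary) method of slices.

FS = 2.60

Ordinary method of slices: FS = Σ[c'·Δl_i + (W_i cosα_i − u_i·Δl_i)·tanφ'] / Σ W_i sinα_i, with Δl_i = b_i / cosα_i.
Slice 1: Δl = 2.4/cos(-1.6°) = 2.401 m; N'_1 = 34·cos(-1.6°) − 6·2.401 = 19.6; c'Δl = 42.50; W sinα = -0.9
Slice 2: Δl = 2.3/cos7.0° = 2.317 m; N'_2 = 85·cos7.0° − 3·2.317 = 77.4; c'Δl = 41.02; W sinα = 10.4
Slice 3: Δl = 2.2/cos15.5° = 2.283 m; N'_3 = 114·cos15.5° − 14·2.283 = 77.9; c'Δl = 40.41; W sinα = 30.5
Slice 4: Δl = 2.3/cos24.2° = 2.522 m; N'_4 = 137·cos24.2° − 7·2.522 = 107.3; c'Δl = 44.63; W sinα = 56.2
Slice 5: Δl = 2.5/cos34.3° = 3.026 m; N'_5 = 124·cos34.3° − 0·3.026 = 102.4; c'Δl = 53.57; W sinα = 69.9
Slice 6: Δl = 1.6/cos44.0° = 2.224 m; N'_6 = 26·cos44.0° − 8·2.224 = 0.9; c'Δl = 39.37; W sinα = 18.1
Σc'Δl = 261.5 kN/m; ΣN' = 385.5 kN/m; ΣW sinα = 184.0 kN/m
Resisting = 261.5 + 385.5·tan29.3° = 261.5 + 216.4 = 477.8 kN/m
FS = 477.8 / 184.0 = 2.597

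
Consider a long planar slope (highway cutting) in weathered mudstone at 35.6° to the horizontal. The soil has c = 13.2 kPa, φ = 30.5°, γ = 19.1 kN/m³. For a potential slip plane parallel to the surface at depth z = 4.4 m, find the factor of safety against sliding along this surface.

For an infinite slope with a slip plane parallel to the surface (no pore pressure): FS = [c + γz cos²β tanφ] / [γz sinβ cosβ].
γz = 19.1·4.4 = 84.04 kN/m²
Numerator = 13.2 + 84.04·cos²35.6°·tan30.5° = 13.2 + 84.04·0.6611·0.5890 = 45.928 kPa
Denominator = 84.04·sin35.6°·cos35.6° = 84.04·0.5821·0.8131 = 39.778 kPa
FS = 45.928 / 39.778 = 1.155

FS = 1.15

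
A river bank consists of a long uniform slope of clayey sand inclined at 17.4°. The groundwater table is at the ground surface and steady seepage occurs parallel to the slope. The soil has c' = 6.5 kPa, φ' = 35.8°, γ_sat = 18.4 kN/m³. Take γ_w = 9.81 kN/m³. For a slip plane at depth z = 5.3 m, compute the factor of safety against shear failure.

With seepage parallel to the slope and the water table at the surface, the effective normal stress on the slip plane uses the buoyant unit weight γ' = γ_sat − γ_w while the driving shear stress uses γ_sat:
FS = [c' + γ' z cos²β tanφ'] / [γ_sat z sinβ cosβ]
γ' = 18.4 − 9.81 = 8.59 kN/m³
Numerator = 6.5 + 8.59·5.3·cos²17.4°·tan35.8° = 6.5 + 8.59·5.3·0.9106·0.7212 = 36.399 kPa
Denominator = 18.4·5.3·sin17.4°·cos17.4° = 18.4·5.3·0.2990·0.9542 = 27.828 kPa
FS = 36.399 / 27.828 = 1.308

FS = 1.31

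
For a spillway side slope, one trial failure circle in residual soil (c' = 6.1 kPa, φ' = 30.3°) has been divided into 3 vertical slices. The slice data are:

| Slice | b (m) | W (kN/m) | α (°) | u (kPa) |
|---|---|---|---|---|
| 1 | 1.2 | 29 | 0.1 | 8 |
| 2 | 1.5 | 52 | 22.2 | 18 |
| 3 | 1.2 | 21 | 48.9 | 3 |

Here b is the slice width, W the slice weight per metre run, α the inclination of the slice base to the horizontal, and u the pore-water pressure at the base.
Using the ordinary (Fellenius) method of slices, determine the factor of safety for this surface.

Ordinary method of slices: FS = Σ[c'·Δl_i + (W_i cosα_i − u_i·Δl_i)·tanφ'] / Σ W_i sinα_i, with Δl_i = b_i / cosα_i.
Slice 1: Δl = 1.2/cos0.1° = 1.200 m; N'_1 = 29·cos0.1° − 8·1.200 = 19.4; c'Δl = 7.32; W sinα = 0.1
Slice 2: Δl = 1.5/cos22.2° = 1.620 m; N'_2 = 52·cos22.2° − 18·1.620 = 19.0; c'Δl = 9.88; W sinα = 19.6
Slice 3: Δl = 1.2/cos48.9° = 1.825 m; N'_3 = 21·cos48.9° − 3·1.825 = 8.3; c'Δl = 11.14; W sinα = 15.8
Σc'Δl = 28.3 kN/m; ΣN' = 46.7 kN/m; ΣW sinα = 35.5 kN/m
Resisting = 28.3 + 46.7·tan30.3° = 28.3 + 27.3 = 55.6 kN/m
FS = 55.6 / 35.5 = 1.566

FS = 1.57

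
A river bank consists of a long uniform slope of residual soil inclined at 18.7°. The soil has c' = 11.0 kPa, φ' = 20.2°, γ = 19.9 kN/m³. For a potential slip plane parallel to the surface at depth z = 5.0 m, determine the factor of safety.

FS = 1.45

For an infinite slope with a slip plane parallel to the surface (no pore pressure): FS = [c' + γz cos²β tanφ'] / [γz sinβ cosβ].
γz = 19.9·5.0 = 99.50 kN/m²
Numerator = 11.0 + 99.50·cos²18.7°·tan20.2° = 11.0 + 99.50·0.8972·0.3679 = 43.846 kPa
Denominator = 99.50·sin18.7°·cos18.7° = 99.50·0.3206·0.9472 = 30.217 kPa
FS = 43.846 / 30.217 = 1.451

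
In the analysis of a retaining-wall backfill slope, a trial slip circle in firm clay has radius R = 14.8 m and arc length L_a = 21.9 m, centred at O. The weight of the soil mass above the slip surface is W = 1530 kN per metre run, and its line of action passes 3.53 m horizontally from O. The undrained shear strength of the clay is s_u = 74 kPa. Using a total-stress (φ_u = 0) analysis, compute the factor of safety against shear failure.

FS = 4.44

Taking moments about the centre O, the resisting moment is provided by the undrained shear strength acting along the arc:
M_R = s_u·L_a·R = 74·21.90·14.8 = 23984.9 kN·m/m
M_D = W·d = 1530·3.53 = 5400.9 kN·m/m
FS = M_R / M_D = 23984.9 / 5400.9 = 4.441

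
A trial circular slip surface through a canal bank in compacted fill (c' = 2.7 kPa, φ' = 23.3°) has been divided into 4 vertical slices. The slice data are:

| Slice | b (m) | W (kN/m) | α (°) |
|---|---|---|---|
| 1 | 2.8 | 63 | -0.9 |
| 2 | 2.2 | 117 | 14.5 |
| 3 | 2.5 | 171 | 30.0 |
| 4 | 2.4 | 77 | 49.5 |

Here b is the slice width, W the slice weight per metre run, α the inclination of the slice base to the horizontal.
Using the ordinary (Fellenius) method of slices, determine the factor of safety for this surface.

Ordinary method of slices: FS = Σ[c'·Δl_i + (W_i cosα_i)·tanφ'] / Σ W_i sinα_i, with Δl_i = b_i / cosα_i.
Slice 1: Δl = 2.8/cos(-0.9°) = 2.800 m; N'_1 = 63·cos(-0.9°) = 63.0; c'Δl = 7.56; W sinα = -1.0
Slice 2: Δl = 2.2/cos14.5° = 2.272 m; N'_2 = 117·cos14.5° = 113.3; c'Δl = 6.14; W sinα = 29.3
Slice 3: Δl = 2.5/cos30.0° = 2.887 m; N'_3 = 171·cos30.0° = 148.1; c'Δl = 7.79; W sinα = 85.5
Slice 4: Δl = 2.4/cos49.5° = 3.695 m; N'_4 = 77·cos49.5° = 50.0; c'Δl = 9.98; W sinα = 58.6
Σc'Δl = 31.5 kN/m; ΣN' = 374.4 kN/m; ΣW sinα = 172.4 kN/m
Resisting = 31.5 + 374.4·tan23.3° = 31.5 + 161.2 = 192.7 kN/m
FS = 192.7 / 172.4 = 1.118

FS = 1.12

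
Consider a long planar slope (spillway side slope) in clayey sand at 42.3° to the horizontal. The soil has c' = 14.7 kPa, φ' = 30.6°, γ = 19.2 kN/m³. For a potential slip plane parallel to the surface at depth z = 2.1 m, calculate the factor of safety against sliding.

For an infinite slope with a slip plane parallel to the surface (no pore pressure): FS = [c' + γz cos²β tanφ'] / [γz sinβ cosβ].
γz = 19.2·2.1 = 40.32 kN/m²
Numerator = 14.7 + 40.32·cos²42.3°·tan30.6° = 14.7 + 40.32·0.5471·0.5914 = 27.745 kPa
Denominator = 40.32·sin42.3°·cos42.3° = 40.32·0.6730·0.7396 = 20.071 kPa
FS = 27.745 / 20.071 = 1.382

FS = 1.38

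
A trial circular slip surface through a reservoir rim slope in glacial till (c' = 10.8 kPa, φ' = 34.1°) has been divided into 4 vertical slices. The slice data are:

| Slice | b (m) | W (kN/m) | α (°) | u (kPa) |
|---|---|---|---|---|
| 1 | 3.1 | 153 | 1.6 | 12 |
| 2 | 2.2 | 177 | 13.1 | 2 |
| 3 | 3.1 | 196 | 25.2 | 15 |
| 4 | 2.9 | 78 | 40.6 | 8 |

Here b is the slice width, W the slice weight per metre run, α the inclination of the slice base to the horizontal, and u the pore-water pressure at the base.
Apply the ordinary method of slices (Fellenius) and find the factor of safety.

FS = 2.42

Ordinary method of slices: FS = Σ[c'·Δl_i + (W_i cosα_i − u_i·Δl_i)·tanφ'] / Σ W_i sinα_i, with Δl_i = b_i / cosα_i.
Slice 1: Δl = 3.1/cos1.6° = 3.101 m; N'_1 = 153·cos1.6° − 12·3.101 = 115.7; c'Δl = 33.49; W sinα = 4.3
Slice 2: Δl = 2.2/cos13.1° = 2.259 m; N'_2 = 177·cos13.1° − 2·2.259 = 167.9; c'Δl = 24.39; W sinα = 40.1
Slice 3: Δl = 3.1/cos25.2° = 3.426 m; N'_3 = 196·cos25.2° − 15·3.426 = 126.0; c'Δl = 37.00; W sinα = 83.5
Slice 4: Δl = 2.9/cos40.6° = 3.819 m; N'_4 = 78·cos40.6° − 8·3.819 = 28.7; c'Δl = 41.25; W sinα = 50.8
Σc'Δl = 136.1 kN/m; ΣN' = 438.2 kN/m; ΣW sinα = 178.6 kN/m
Resisting = 136.1 + 438.2·tan34.1° = 136.1 + 296.7 = 432.8 kN/m
FS = 432.8 / 178.6 = 2.423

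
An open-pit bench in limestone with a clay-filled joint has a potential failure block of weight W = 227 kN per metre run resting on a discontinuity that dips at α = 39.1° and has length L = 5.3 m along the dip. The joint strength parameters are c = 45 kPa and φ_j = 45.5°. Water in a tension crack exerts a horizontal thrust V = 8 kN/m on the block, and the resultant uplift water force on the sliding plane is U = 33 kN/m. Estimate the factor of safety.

FS = 2.54

Resolving the block weight along and normal to the plane and applying the Mohr–Coulomb strength on the joint:
N' = W cosα − U − V sinα = 227·cos39.1° − 33 − 8·sin39.1° = 138.1 kN/m
Driving force T = W sinα + V cosα = 227·sin39.1° + 8·cos39.1° = 149.4 kN/m
Resisting force R = c·L + N'·tanφ_j = 45·5.3 + 138.1·tan45.5° = 238.5 + 140.5 = 379.0 kN/m
FS = R / T = 379.0 / 149.4 = 2.538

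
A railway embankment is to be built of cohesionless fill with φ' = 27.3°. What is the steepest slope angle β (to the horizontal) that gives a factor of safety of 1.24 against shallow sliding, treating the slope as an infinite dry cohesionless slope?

For an infinite dry cohesionless slope FS = tanφ'/tanβ, so tanβ = tanφ' / FS.
tanβ = tan27.3° / 1.24 = 0.5161 / 1.24 = 0.4162
β = arctan(0.4162) = 22.60°

β = 22.6°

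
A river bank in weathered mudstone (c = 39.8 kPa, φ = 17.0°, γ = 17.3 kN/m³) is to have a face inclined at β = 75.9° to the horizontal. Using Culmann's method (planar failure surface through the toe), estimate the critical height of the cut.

Culmann's analysis gives the critical failure plane at α_cr = (β + φ)/2 = (75.9 + 17.0)/2 = 46.5°, and the critical height
H_c = (4c/γ) · sinβ cosφ / [1 − cos(β − φ)]
    = (4·39.8/17.3) · sin75.9°·cos17.0° / [1 − cos(58.9°)]
    = 9.202 · 0.9699·0.9563 / [1 − 0.5165]
    = 9.202 · 0.9275 / 0.4835
    = 17.65 m

H_c = 17.65 m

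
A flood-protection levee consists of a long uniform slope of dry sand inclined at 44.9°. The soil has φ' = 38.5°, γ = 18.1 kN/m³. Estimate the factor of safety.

For a dry cohesionless infinite slope the factor of safety is FS = tanφ' / tanβ.
FS = tan38.5° / tan44.9° = 0.7954 / 0.9965 = 0.798

FS = 0.80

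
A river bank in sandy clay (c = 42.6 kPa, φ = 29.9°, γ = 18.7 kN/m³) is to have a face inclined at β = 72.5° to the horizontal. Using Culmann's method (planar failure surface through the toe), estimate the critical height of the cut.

Culmann's analysis gives the critical failure plane at α_cr = (β + φ)/2 = (72.5 + 29.9)/2 = 51.2°, and the critical height
H_c = (4c/γ) · sinβ cosφ / [1 − cos(β − φ)]
    = (4·42.6/18.7) · sin72.5°·cos29.9° / [1 − cos(42.6°)]
    = 9.112 · 0.9537·0.8669 / [1 − 0.7361]
    = 9.112 · 0.8268 / 0.2639
    = 28.55 m

H_c = 28.55 m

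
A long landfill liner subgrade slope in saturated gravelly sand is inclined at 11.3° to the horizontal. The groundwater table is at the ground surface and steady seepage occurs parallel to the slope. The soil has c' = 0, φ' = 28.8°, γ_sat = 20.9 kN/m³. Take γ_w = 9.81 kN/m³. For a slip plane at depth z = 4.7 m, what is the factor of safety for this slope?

With seepage parallel to the slope and the water table at the surface, the effective normal stress on the slip plane uses the buoyant unit weight γ' = γ_sat − γ_w while the driving shear stress uses γ_sat:
FS = [c' + γ' z cos²β tanφ'] / [γ_sat z sinβ cosβ]
(For c' = 0 this reduces to FS = (γ'/γ_sat)·tanφ'/tanβ.)
γ' = 20.9 − 9.81 = 11.09 kN/m³
Numerator = 0.0 + 11.09·4.7·cos²11.3°·tan28.8° = 0.0 + 11.09·4.7·0.9616·0.5498 = 27.555 kPa
Denominator = 20.9·4.7·sin11.3°·cos11.3° = 20.9·4.7·0.1959·0.9806 = 18.875 kPa
FS = 27.555 / 18.875 = 1.460

FS = 1.46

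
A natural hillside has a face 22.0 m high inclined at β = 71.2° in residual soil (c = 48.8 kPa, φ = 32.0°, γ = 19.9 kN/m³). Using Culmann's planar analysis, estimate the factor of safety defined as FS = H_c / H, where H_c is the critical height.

H_c = (4c/γ) · sinβ cosφ / [1 − cos(β − φ)]
    = (4·48.8/19.9) · sin71.2°·cos32.0° / [1 − cos39.2°]
    = 9.809 · 0.8028 / 0.2251 = 34.99 m
FS = H_c / H = 34.99 / 22.0 = 1.590

FS = 1.59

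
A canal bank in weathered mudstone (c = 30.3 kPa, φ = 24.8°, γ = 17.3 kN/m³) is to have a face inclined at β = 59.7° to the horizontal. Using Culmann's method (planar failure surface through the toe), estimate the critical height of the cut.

Culmann's analysis gives the critical failure plane at α_cr = (β + φ)/2 = (59.7 + 24.8)/2 = 42.2°, and the critical height
H_c = (4c/γ) · sinβ cosφ / [1 − cos(β − φ)]
    = (4·30.3/17.3) · sin59.7°·cos24.8° / [1 − cos(34.9°)]
    = 7.006 · 0.8634·0.9078 / [1 − 0.8202]
    = 7.006 · 0.7838 / 0.1798
    = 30.53 m

H_c = 30.53 m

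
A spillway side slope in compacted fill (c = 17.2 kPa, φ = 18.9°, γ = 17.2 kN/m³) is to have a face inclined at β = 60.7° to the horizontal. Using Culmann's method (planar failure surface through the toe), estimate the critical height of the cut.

H_c = 12.97 m

Culmann's analysis gives the critical failure plane at α_cr = (β + φ)/2 = (60.7 + 18.9)/2 = 39.8°, and the critical height
H_c = (4c/γ) · sinβ cosφ / [1 − cos(β − φ)]
    = (4·17.2/17.2) · sin60.7°·cos18.9° / [1 − cos(41.8°)]
    = 4.000 · 0.8721·0.9461 / [1 − 0.7455]
    = 4.000 · 0.8251 / 0.2545
    = 12.97 m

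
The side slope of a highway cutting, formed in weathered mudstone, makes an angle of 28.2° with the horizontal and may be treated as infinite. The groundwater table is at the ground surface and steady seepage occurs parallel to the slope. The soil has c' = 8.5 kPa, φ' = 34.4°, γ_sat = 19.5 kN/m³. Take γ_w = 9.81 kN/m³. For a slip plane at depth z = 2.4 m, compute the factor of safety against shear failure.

With seepage parallel to the slope and the water table at the surface, the effective normal stress on the slip plane uses the buoyant unit weight γ' = γ_sat − γ_w while the driving shear stress uses γ_sat:
FS = [c' + γ' z cos²β tanφ'] / [γ_sat z sinβ cosβ]
γ' = 19.5 − 9.81 = 9.69 kN/m³
Numerator = 8.5 + 9.69·2.4·cos²28.2°·tan34.4° = 8.5 + 9.69·2.4·0.7767·0.6847 = 20.868 kPa
Denominator = 19.5·2.4·sin28.2°·cos28.2° = 19.5·2.4·0.4726·0.8813 = 19.490 kPa
FS = 20.868 / 19.490 = 1.071

FS = 1.07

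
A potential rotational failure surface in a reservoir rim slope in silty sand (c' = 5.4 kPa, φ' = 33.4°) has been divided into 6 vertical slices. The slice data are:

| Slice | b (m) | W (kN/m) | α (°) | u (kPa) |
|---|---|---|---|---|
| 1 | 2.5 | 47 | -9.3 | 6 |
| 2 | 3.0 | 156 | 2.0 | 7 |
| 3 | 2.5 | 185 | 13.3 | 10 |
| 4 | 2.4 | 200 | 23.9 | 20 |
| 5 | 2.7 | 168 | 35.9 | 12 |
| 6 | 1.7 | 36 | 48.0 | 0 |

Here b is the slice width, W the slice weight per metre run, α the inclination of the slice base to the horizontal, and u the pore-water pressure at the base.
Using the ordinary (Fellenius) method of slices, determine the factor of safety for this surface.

FS = 1.89

Ordinary method of slices: FS = Σ[c'·Δl_i + (W_i cosα_i − u_i·Δl_i)·tanφ'] / Σ W_i sinα_i, with Δl_i = b_i / cosα_i.
Slice 1: Δl = 2.5/cos(-9.3°) = 2.533 m; N'_1 = 47·cos(-9.3°) − 6·2.533 = 31.2; c'Δl = 13.68; W sinα = -7.6
Slice 2: Δl = 3.0/cos2.0° = 3.002 m; N'_2 = 156·cos2.0° − 7·3.002 = 134.9; c'Δl = 16.21; W sinα = 5.4
Slice 3: Δl = 2.5/cos13.3° = 2.569 m; N'_3 = 185·cos13.3° − 10·2.569 = 154.3; c'Δl = 13.87; W sinα = 42.6
Slice 4: Δl = 2.4/cos23.9° = 2.625 m; N'_4 = 200·cos23.9° − 20·2.625 = 130.3; c'Δl = 14.18; W sinα = 81.0
Slice 5: Δl = 2.7/cos35.9° = 3.333 m; N'_5 = 168·cos35.9° − 12·3.333 = 96.1; c'Δl = 18.00; W sinα = 98.5
Slice 6: Δl = 1.7/cos48.0° = 2.541 m; N'_6 = 36·cos48.0° − 0·2.541 = 24.1; c'Δl = 13.72; W sinα = 26.8
Σc'Δl = 89.7 kN/m; ΣN' = 571.0 kN/m; ΣW sinα = 246.7 kN/m
Resisting = 89.7 + 571.0·tan33.4° = 89.7 + 376.5 = 466.1 kN/m
FS = 466.1 / 246.7 = 1.889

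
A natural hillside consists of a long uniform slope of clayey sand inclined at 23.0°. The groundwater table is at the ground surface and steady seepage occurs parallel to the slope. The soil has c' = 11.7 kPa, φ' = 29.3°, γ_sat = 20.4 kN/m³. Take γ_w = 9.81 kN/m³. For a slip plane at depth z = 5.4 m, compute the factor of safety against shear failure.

FS = 0.98

With seepage parallel to the slope and the water table at the surface, the effective normal stress on the slip plane uses the buoyant unit weight γ' = γ_sat − γ_w while the driving shear stress uses γ_sat:
FS = [c' + γ' z cos²β tanφ'] / [γ_sat z sinβ cosβ]
γ' = 20.4 − 9.81 = 10.59 kN/m³
Numerator = 11.7 + 10.59·5.4·cos²23.0°·tan29.3° = 11.7 + 10.59·5.4·0.8473·0.5612 = 38.892 kPa
Denominator = 20.4·5.4·sin23.0°·cos23.0° = 20.4·5.4·0.3907·0.9205 = 39.621 kPa
FS = 38.892 / 39.621 = 0.982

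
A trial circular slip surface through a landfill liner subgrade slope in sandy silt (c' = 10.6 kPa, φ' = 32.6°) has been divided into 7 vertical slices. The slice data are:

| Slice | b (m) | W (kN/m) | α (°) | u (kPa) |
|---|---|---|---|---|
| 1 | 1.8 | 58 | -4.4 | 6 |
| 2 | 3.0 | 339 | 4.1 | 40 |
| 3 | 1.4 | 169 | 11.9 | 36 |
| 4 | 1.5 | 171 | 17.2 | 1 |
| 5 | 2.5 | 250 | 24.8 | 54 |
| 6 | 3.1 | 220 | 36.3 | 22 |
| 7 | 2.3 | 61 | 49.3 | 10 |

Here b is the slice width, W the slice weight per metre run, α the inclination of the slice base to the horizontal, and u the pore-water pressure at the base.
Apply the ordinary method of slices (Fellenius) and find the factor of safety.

FS = 1.68

Ordinary method of slices: FS = Σ[c'·Δl_i + (W_i cosα_i − u_i·Δl_i)·tanφ'] / Σ W_i sinα_i, with Δl_i = b_i / cosα_i.
Slice 1: Δl = 1.8/cos(-4.4°) = 1.805 m; N'_1 = 58·cos(-4.4°) − 6·1.805 = 47.0; c'Δl = 19.14; W sinα = -4.4
Slice 2: Δl = 3.0/cos4.1° = 3.008 m; N'_2 = 339·cos4.1° − 40·3.008 = 217.8; c'Δl = 31.88; W sinα = 24.2
Slice 3: Δl = 1.4/cos11.9° = 1.431 m; N'_3 = 169·cos11.9° − 36·1.431 = 113.9; c'Δl = 15.17; W sinα = 34.8
Slice 4: Δl = 1.5/cos17.2° = 1.570 m; N'_4 = 171·cos17.2° − 1·1.570 = 161.8; c'Δl = 16.64; W sinα = 50.6
Slice 5: Δl = 2.5/cos24.8° = 2.754 m; N'_5 = 250·cos24.8° − 54·2.754 = 78.2; c'Δl = 29.19; W sinα = 104.9
Slice 6: Δl = 3.1/cos36.3° = 3.846 m; N'_6 = 220·cos36.3° − 22·3.846 = 92.7; c'Δl = 40.77; W sinα = 130.2
Slice 7: Δl = 2.3/cos49.3° = 3.527 m; N'_7 = 61·cos49.3° − 10·3.527 = 4.5; c'Δl = 37.39; W sinα = 46.2
Σc'Δl = 190.2 kN/m; ΣN' = 715.9 kN/m; ΣW sinα = 386.6 kN/m
Resisting = 190.2 + 715.9·tan32.6° = 190.2 + 457.8 = 648.0 kN/m
FS = 648.0 / 386.6 = 1.676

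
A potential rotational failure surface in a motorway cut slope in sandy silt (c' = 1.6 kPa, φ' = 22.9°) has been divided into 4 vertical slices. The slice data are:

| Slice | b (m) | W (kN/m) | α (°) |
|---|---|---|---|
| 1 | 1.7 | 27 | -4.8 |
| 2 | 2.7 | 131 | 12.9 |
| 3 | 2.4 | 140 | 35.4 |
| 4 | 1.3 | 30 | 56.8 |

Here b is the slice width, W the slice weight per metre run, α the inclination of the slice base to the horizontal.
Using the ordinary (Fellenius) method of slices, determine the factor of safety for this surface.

FS = 1.02

Ordinary method of slices: FS = Σ[c'·Δl_i + (W_i cosα_i)·tanφ'] / Σ W_i sinα_i, with Δl_i = b_i / cosα_i.
Slice 1: Δl = 1.7/cos(-4.8°) = 1.706 m; N'_1 = 27·cos(-4.8°) = 26.9; c'Δl = 2.73; W sinα = -2.3
Slice 2: Δl = 2.7/cos12.9° = 2.770 m; N'_2 = 131·cos12.9° = 127.7; c'Δl = 4.43; W sinα = 29.2
Slice 3: Δl = 2.4/cos35.4° = 2.944 m; N'_3 = 140·cos35.4° = 114.1; c'Δl = 4.71; W sinα = 81.1
Slice 4: Δl = 1.3/cos56.8° = 2.374 m; N'_4 = 30·cos56.8° = 16.4; c'Δl = 3.80; W sinα = 25.1
Σc'Δl = 15.7 kN/m; ΣN' = 285.1 kN/m; ΣW sinα = 133.2 kN/m
Resisting = 15.7 + 285.1·tan22.9° = 15.7 + 120.4 = 136.1 kN/m
FS = 136.1 / 133.2 = 1.022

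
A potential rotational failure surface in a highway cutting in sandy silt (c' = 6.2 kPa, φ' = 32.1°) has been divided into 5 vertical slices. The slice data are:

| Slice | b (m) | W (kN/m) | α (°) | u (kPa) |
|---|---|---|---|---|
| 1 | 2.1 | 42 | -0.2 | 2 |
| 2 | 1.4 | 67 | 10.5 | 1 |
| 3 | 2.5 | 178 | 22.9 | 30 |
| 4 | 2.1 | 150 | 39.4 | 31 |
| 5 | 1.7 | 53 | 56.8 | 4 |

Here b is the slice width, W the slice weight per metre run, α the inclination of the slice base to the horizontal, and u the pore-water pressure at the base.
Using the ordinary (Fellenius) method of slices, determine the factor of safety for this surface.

Ordinary method of slices: FS = Σ[c'·Δl_i + (W_i cosα_i − u_i·Δl_i)·tanφ'] / Σ W_i sinα_i, with Δl_i = b_i / cosα_i.
Slice 1: Δl = 2.1/cos(-0.2°) = 2.100 m; N'_1 = 42·cos(-0.2°) − 2·2.100 = 37.8; c'Δl = 13.02; W sinα = -0.1
Slice 2: Δl = 1.4/cos10.5° = 1.424 m; N'_2 = 67·cos10.5° − 1·1.424 = 64.5; c'Δl = 8.83; W sinα = 12.2
Slice 3: Δl = 2.5/cos22.9° = 2.714 m; N'_3 = 178·cos22.9° − 30·2.714 = 82.6; c'Δl = 16.83; W sinα = 69.3
Slice 4: Δl = 2.1/cos39.4° = 2.718 m; N'_4 = 150·cos39.4° − 31·2.718 = 31.7; c'Δl = 16.85; W sinα = 95.2
Slice 5: Δl = 1.7/cos56.8° = 3.105 m; N'_5 = 53·cos56.8° − 4·3.105 = 16.6; c'Δl = 19.25; W sinα = 44.3
Σc'Δl = 74.8 kN/m; ΣN' = 233.1 kN/m; ΣW sinα = 220.9 kN/m
Resisting = 74.8 + 233.1·tan32.1° = 74.8 + 146.2 = 221.0 kN/m
FS = 221.0 / 220.9 = 1.000

FS = 1.00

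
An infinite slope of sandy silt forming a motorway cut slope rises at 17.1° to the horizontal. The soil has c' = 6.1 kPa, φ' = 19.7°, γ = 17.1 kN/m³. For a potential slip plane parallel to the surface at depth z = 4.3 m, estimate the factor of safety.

For an infinite slope with a slip plane parallel to the surface (no pore pressure): FS = [c' + γz cos²β tanφ'] / [γz sinβ cosβ].
γz = 17.1·4.3 = 73.53 kN/m²
Numerator = 6.1 + 73.53·cos²17.1°·tan19.7° = 6.1 + 73.53·0.9135·0.3581 = 30.151 kPa
Denominator = 73.53·sin17.1°·cos17.1° = 73.53·0.2940·0.9558 = 20.665 kPa
FS = 30.151 / 20.665 = 1.459

FS = 1.46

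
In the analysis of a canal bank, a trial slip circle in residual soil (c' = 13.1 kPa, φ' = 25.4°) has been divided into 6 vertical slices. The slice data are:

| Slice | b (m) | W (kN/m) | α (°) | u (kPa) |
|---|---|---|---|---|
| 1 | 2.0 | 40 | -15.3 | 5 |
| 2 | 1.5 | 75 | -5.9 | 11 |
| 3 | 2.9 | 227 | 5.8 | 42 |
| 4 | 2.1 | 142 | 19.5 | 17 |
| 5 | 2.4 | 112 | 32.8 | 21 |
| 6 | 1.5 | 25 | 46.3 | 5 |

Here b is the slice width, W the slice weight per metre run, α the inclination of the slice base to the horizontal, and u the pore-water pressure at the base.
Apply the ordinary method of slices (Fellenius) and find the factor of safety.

FS = 2.56

Ordinary method of slices: FS = Σ[c'·Δl_i + (W_i cosα_i − u_i·Δl_i)·tanφ'] / Σ W_i sinα_i, with Δl_i = b_i / cosα_i.
Slice 1: Δl = 2.0/cos(-15.3°) = 2.073 m; N'_1 = 40·cos(-15.3°) − 5·2.073 = 28.2; c'Δl = 27.16; W sinα = -10.6
Slice 2: Δl = 1.5/cos(-5.9°) = 1.508 m; N'_2 = 75·cos(-5.9°) − 11·1.508 = 58.0; c'Δl = 19.75; W sinα = -7.7
Slice 3: Δl = 2.9/cos5.8° = 2.915 m; N'_3 = 227·cos5.8° − 42·2.915 = 103.4; c'Δl = 38.19; W sinα = 22.9
Slice 4: Δl = 2.1/cos19.5° = 2.228 m; N'_4 = 142·cos19.5° − 17·2.228 = 96.0; c'Δl = 29.18; W sinα = 47.4
Slice 5: Δl = 2.4/cos32.8° = 2.855 m; N'_5 = 112·cos32.8° − 21·2.855 = 34.2; c'Δl = 37.40; W sinα = 60.7
Slice 6: Δl = 1.5/cos46.3° = 2.171 m; N'_6 = 25·cos46.3° − 5·2.171 = 6.4; c'Δl = 28.44; W sinα = 18.1
Σc'Δl = 180.1 kN/m; ΣN' = 326.2 kN/m; ΣW sinα = 130.8 kN/m
Resisting = 180.1 + 326.2·tan25.4° = 180.1 + 154.9 = 335.0 kN/m
FS = 335.0 / 130.8 = 2.561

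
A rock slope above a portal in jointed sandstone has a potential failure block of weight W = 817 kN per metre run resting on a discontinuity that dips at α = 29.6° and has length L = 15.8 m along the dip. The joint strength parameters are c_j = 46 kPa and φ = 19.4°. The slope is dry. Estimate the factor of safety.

FS = 2.42

Resolving the block weight along and normal to the plane and applying the Mohr–Coulomb strength on the joint:
N' = W cosα = 817·cos29.6° = 710.4 kN/m
Driving force T = W sinα = 817·sin29.6° = 403.6 kN/m
Resisting force R = c_j·L + N'·tanφ = 46·15.8 + 710.4·tan19.4° = 726.8 + 250.2 = 977.0 kN/m
FS = R / T = 977.0 / 403.6 = 2.421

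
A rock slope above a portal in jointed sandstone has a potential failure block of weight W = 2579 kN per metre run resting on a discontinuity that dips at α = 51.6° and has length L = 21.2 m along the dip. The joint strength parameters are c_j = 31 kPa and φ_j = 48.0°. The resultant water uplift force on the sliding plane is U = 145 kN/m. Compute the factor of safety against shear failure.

FS = 1.13

Resolving the block weight along and normal to the plane and applying the Mohr–Coulomb strength on the joint:
N' = W cosα − U = 2579·cos51.6° − 145 = 1456.9 kN/m
Driving force T = W sinα = 2579·sin51.6° = 2021.1 kN/m
Resisting force R = c_j·L + N'·tanφ_j = 31·21.2 + 1456.9·tan48.0° = 657.2 + 1618.1 = 2275.3 kN/m
FS = R / T = 2275.3 / 2021.1 = 1.126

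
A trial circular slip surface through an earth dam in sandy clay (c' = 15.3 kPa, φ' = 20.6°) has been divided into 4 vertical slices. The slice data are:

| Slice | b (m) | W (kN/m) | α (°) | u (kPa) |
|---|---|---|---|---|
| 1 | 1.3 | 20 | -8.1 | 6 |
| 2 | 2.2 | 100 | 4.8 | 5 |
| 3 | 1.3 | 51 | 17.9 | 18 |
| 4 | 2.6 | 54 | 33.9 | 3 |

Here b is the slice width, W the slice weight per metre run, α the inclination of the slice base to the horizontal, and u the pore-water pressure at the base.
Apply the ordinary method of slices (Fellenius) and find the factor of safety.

Ordinary method of slices: FS = Σ[c'·Δl_i + (W_i cosα_i − u_i·Δl_i)·tanφ'] / Σ W_i sinα_i, with Δl_i = b_i / cosα_i.
Slice 1: Δl = 1.3/cos(-8.1°) = 1.313 m; N'_1 = 20·cos(-8.1°) − 6·1.313 = 11.9; c'Δl = 20.09; W sinα = -2.8
Slice 2: Δl = 2.2/cos4.8° = 2.208 m; N'_2 = 100·cos4.8° − 5·2.208 = 88.6; c'Δl = 33.78; W sinα = 8.4
Slice 3: Δl = 1.3/cos17.9° = 1.366 m; N'_3 = 51·cos17.9° − 18·1.366 = 23.9; c'Δl = 20.90; W sinα = 15.7
Slice 4: Δl = 2.6/cos33.9° = 3.132 m; N'_4 = 54·cos33.9° − 3·3.132 = 35.4; c'Δl = 47.93; W sinα = 30.1
Σc'Δl = 122.7 kN/m; ΣN' = 159.9 kN/m; ΣW sinα = 51.3 kN/m
Resisting = 122.7 + 159.9·tan20.6° = 122.7 + 60.1 = 182.8 kN/m
FS = 182.8 / 51.3 = 3.560

FS = 3.56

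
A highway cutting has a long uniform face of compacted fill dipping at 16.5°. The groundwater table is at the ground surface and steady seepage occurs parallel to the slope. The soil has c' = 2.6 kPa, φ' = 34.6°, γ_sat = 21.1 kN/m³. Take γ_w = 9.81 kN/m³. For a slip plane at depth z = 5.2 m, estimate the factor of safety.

With seepage parallel to the slope and the water table at the surface, the effective normal stress on the slip plane uses the buoyant unit weight γ' = γ_sat − γ_w while the driving shear stress uses γ_sat:
FS = [c' + γ' z cos²β tanφ'] / [γ_sat z sinβ cosβ]
γ' = 21.1 − 9.81 = 11.29 kN/m³
Numerator = 2.6 + 11.29·5.2·cos²16.5°·tan34.6° = 2.6 + 11.29·5.2·0.9193·0.6899 = 39.833 kPa
Denominator = 21.1·5.2·sin16.5°·cos16.5° = 21.1·5.2·0.2840·0.9588 = 29.879 kPa
FS = 39.833 / 29.879 = 1.333

FS = 1.33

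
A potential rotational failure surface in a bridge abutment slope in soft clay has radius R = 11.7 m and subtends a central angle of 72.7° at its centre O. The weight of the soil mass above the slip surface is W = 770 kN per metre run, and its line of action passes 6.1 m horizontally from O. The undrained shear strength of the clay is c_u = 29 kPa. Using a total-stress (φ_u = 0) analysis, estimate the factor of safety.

FS = 1.07

Taking moments about the centre O, the resisting moment is provided by the undrained shear strength acting along the arc:
Arc length L_a = R·θ = 11.7·(72.7°·π/180) = 11.7·1.2689 = 14.85 m
M_R = c_u·L_a·R = 29·14.85·11.7 = 5037.1 kN·m/m
M_D = W·d = 770·6.1 = 4697.0 kN·m/m
FS = M_R / M_D = 5037.1 / 4697.0 = 1.072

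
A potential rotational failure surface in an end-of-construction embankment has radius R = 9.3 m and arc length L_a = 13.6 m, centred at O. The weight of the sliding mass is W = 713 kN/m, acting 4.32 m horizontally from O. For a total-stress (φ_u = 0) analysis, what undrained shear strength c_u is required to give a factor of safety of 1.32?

FS = c_u·L_a·R / (W·d), so c_u = FS·W·d / (L_a·R).
c_u = 1.32·713·4.32 / (13.60·9.3) = 4065.8 / 126.48 = 32.15 kPa

c_u = 32.1 kPa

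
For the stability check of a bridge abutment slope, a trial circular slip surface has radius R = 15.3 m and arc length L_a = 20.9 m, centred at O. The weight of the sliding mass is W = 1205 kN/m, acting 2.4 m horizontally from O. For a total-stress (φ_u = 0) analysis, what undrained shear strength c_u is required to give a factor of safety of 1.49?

c_u = 13.5 kPa

FS = c_u·L_a·R / (W·d), so c_u = FS·W·d / (L_a·R).
c_u = 1.49·1205·2.4 / (20.90·15.3) = 4309.1 / 319.77 = 13.48 kPa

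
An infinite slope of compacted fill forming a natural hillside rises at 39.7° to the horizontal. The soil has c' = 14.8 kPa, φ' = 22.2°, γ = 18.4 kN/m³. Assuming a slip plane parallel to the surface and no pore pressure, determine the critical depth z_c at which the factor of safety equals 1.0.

Setting FS = 1.00 in FS = [c' + γz cos²β tanφ'] / [γz sinβ cosβ] and solving for z:
z = c' / [γ cosβ (FS·sinβ − cosβ·tanφ')]
  = 14.8 / [18.4·cos39.7°·(1.00·sin39.7° − cos39.7°·tan22.2°)]
  = 14.8 / [18.4·0.7694·(1.00·0.6388 − 0.7694·0.4081)]
  = 14.8 / 4.5979 = 3.219 m

z_c = 3.22 m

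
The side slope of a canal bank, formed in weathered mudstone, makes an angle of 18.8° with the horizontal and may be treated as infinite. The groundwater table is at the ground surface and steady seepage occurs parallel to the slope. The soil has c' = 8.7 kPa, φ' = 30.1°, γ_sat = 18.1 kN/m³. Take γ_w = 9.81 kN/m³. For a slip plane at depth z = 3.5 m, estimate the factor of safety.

With seepage parallel to the slope and the water table at the surface, the effective normal stress on the slip plane uses the buoyant unit weight γ' = γ_sat − γ_w while the driving shear stress uses γ_sat:
FS = [c' + γ' z cos²β tanφ'] / [γ_sat z sinβ cosβ]
γ' = 18.1 − 9.81 = 8.29 kN/m³
Numerator = 8.7 + 8.29·3.5·cos²18.8°·tan30.1° = 8.7 + 8.29·3.5·0.8961·0.5797 = 23.773 kPa
Denominator = 18.1·3.5·sin18.8°·cos18.8° = 18.1·3.5·0.3223·0.9466 = 19.326 kPa
FS = 23.773 / 19.326 = 1.230

FS = 1.23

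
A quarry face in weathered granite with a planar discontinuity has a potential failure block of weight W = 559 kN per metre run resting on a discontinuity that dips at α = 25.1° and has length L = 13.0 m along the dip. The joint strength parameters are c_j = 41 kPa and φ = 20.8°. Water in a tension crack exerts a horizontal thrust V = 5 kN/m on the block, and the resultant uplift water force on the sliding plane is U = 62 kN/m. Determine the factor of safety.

FS = 2.90

Resolving the block weight along and normal to the plane and applying the Mohr–Coulomb strength on the joint:
N' = W cosα − U − V sinα = 559·cos25.1° − 62 − 5·sin25.1° = 442.1 kN/m
Driving force T = W sinα + V cosα = 559·sin25.1° + 5·cos25.1° = 241.7 kN/m
Resisting force R = c_j·L + N'·tanφ = 41·13.0 + 442.1·tan20.8° = 533.0 + 167.9 = 700.9 kN/m
FS = R / T = 700.9 / 241.7 = 2.901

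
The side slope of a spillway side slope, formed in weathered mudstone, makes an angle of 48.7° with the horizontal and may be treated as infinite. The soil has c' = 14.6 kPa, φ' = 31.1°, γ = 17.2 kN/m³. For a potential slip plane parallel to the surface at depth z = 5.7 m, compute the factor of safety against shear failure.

FS = 0.83

For an infinite slope with a slip plane parallel to the surface (no pore pressure): FS = [c' + γz cos²β tanφ'] / [γz sinβ cosβ].
γz = 17.2·5.7 = 98.04 kN/m²
Numerator = 14.6 + 98.04·cos²48.7°·tan31.1° = 14.6 + 98.04·0.4356·0.6032 = 40.362 kPa
Denominator = 98.04·sin48.7°·cos48.7° = 98.04·0.7513·0.6600 = 48.612 kPa
FS = 40.362 / 48.612 = 0.830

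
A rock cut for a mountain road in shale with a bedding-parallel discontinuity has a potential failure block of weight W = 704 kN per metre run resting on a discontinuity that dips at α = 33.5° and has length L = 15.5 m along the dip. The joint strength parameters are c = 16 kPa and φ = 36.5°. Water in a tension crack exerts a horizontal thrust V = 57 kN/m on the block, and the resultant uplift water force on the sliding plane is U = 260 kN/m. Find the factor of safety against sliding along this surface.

Resolving the block weight along and normal to the plane and applying the Mohr–Coulomb strength on the joint:
N' = W cosα − U − V sinα = 704·cos33.5° − 260 − 57·sin33.5° = 295.6 kN/m
Driving force T = W sinα + V cosα = 704·sin33.5° + 57·cos33.5° = 436.1 kN/m
Resisting force R = c·L + N'·tanφ = 16·15.5 + 295.6·tan36.5° = 248.0 + 218.7 = 466.7 kN/m
FS = R / T = 466.7 / 436.1 = 1.070

FS = 1.07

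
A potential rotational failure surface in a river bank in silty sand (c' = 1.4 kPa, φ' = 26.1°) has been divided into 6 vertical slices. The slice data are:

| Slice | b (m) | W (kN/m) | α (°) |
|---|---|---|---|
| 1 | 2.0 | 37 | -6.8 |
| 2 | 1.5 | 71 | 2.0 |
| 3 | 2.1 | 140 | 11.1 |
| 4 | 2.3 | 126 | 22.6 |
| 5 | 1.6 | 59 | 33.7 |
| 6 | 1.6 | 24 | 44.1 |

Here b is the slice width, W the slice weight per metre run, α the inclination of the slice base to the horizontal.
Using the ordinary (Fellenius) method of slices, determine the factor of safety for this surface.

FS = 1.84

Ordinary method of slices: FS = Σ[c'·Δl_i + (W_i cosα_i)·tanφ'] / Σ W_i sinα_i, with Δl_i = b_i / cosα_i.
Slice 1: Δl = 2.0/cos(-6.8°) = 2.014 m; N'_1 = 37·cos(-6.8°) = 36.7; c'Δl = 2.82; W sinα = -4.4
Slice 2: Δl = 1.5/cos2.0° = 1.501 m; N'_2 = 71·cos2.0° = 71.0; c'Δl = 2.10; W sinα = 2.5
Slice 3: Δl = 2.1/cos11.1° = 2.140 m; N'_3 = 140·cos11.1° = 137.4; c'Δl = 3.00; W sinα = 27.0
Slice 4: Δl = 2.3/cos22.6° = 2.491 m; N'_4 = 126·cos22.6° = 116.3; c'Δl = 3.49; W sinα = 48.4
Slice 5: Δl = 1.6/cos33.7° = 1.923 m; N'_5 = 59·cos33.7° = 49.1; c'Δl = 2.69; W sinα = 32.7
Slice 6: Δl = 1.6/cos44.1° = 2.228 m; N'_6 = 24·cos44.1° = 17.2; c'Δl = 3.12; W sinα = 16.7
Σc'Δl = 17.2 kN/m; ΣN' = 427.7 kN/m; ΣW sinα = 122.9 kN/m
Resisting = 17.2 + 427.7·tan26.1° = 17.2 + 209.5 = 226.8 kN/m
FS = 226.8 / 122.9 = 1.845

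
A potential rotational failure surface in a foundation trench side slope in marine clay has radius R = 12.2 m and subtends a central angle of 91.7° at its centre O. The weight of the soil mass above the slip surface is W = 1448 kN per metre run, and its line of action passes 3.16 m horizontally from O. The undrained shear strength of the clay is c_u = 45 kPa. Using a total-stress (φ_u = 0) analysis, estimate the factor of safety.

FS = 2.34

Taking moments about the centre O, the resisting moment is provided by the undrained shear strength acting along the arc:
Arc length L_a = R·θ = 12.2·(91.7°·π/180) = 12.2·1.6005 = 19.53 m
M_R = c_u·L_a·R = 45·19.53·12.2 = 10719.6 kN·m/m
M_D = W·d = 1448·3.16 = 4575.7 kN·m/m
FS = M_R / M_D = 10719.6 / 4575.7 = 2.343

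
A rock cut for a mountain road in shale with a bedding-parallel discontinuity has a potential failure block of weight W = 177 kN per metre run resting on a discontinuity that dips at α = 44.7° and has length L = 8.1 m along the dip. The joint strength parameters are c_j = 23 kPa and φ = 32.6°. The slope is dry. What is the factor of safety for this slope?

Resolving the block weight along and normal to the plane and applying the Mohr–Coulomb strength on the joint:
N' = W cosα = 177·cos44.7° = 125.8 kN/m
Driving force T = W sinα = 177·sin44.7° = 124.5 kN/m
Resisting force R = c_j·L + N'·tanφ = 23·8.1 + 125.8·tan32.6° = 186.3 + 80.5 = 266.8 kN/m
FS = R / T = 266.8 / 124.5 = 2.143

FS = 2.14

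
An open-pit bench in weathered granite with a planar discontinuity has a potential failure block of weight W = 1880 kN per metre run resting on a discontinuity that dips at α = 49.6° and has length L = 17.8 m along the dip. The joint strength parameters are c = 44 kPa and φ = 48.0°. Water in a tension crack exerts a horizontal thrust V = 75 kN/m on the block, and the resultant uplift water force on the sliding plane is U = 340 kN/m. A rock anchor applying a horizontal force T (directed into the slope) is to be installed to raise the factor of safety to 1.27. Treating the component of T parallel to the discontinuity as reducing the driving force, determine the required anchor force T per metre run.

T = 111 kN/m

Resolving forces along and normal to the sliding plane, with the horizontal anchor force T adding T·sinα to the effective normal force and T·cosα acting up the plane against the driving force:
FS = [cL + (W cosα − U − V sinα + T sinα) tanφ] / [W sinα + V cosα − T cosα]
Without the anchor: N' = 821.4 kN/m, driving T_d = 1480.3 kN/m, resisting R = 44·17.8 + 821.4·tan48.0° = 1695.4 kN/m, FS = 1.15.
Setting FS = 1.27 and solving for T:
1.27·(1480.3 − T cos49.6°) = 1695.4 + T sin49.6°·tan48.0°
T·(sin49.6°·tan48.0° + 1.27·cos49.6°) = 1.27·1480.3 − 1695.4
T·(0.7615·1.1106 + 1.27·0.6481) = 1880.0 − 1695.4 = 184.6
T·1.6689 = 184.6
T = 110.6 kN/m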